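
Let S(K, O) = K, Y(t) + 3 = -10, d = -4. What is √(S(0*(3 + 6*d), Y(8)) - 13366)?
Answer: I*√13366 ≈ 115.61*I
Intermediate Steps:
Y(t) = -13 (Y(t) = -3 - 10 = -13)
√(S(0*(3 + 6*d), Y(8)) - 13366) = √(0*(3 + 6*(-4)) - 13366) = √(0*(3 - 24) - 13366) = √(0*(-21) - 13366) = √(0 - 13366) = √(-13366) = I*√13366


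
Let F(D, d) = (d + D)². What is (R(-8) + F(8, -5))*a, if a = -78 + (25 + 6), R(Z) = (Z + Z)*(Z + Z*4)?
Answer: -30503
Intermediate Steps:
F(D, d) = (D + d)²
R(Z) = 10*Z² (R(Z) = (2*Z)*(Z + 4*Z) = (2*Z)*(5*Z) = 10*Z²)
a = -47 (a = -78 + 31 = -47)
(R(-8) + F(8, -5))*a = (10*(-8)² + (8 - 5)²)*(-47) = (10*64 + 3²)*(-47) = (640 + 9)*(-47) = 649*(-47) = -30503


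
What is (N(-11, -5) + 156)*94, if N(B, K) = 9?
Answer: 15510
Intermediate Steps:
(N(-11, -5) + 156)*94 = (9 + 156)*94 = 165*94 = 15510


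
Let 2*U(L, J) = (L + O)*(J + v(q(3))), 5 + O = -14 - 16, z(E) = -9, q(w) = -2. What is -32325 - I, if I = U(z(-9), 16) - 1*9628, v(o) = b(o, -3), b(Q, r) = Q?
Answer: -22389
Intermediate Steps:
O = -35 (O = -5 + (-14 - 16) = -5 - 30 = -35)
v(o) = o
U(L, J) = (-35 + L)*(-2 + J)/2 (U(L, J) = ((L - 35)*(J - 2))/2 = ((-35 + L)*(-2 + J))/2 = (-35 + L)*(-2 + J)/2)
I = -9936 (I = (35 - 1*(-9) - 35/2*16 + (1/2)*16*(-9)) - 1*9628 = (35 + 9 - 280 - 72) - 9628 = -308 - 9628 = -9936)
-32325 - I = -32325 - 1*(-9936) = -32325 + 9936 = -22389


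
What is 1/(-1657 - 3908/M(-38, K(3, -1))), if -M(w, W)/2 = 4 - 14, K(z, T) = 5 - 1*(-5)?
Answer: -5/9262 ≈ -0.00053984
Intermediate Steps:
K(z, T) = 10 (K(z, T) = 5 + 5 = 10)
M(w, W) = 20 (M(w, W) = -2*(4 - 14) = -2*(-10) = 20)
1/(-1657 - 3908/M(-38, K(3, -1))) = 1/(-1657 - 3908/20) = 1/(-1657 - 3908*1/20) = 1/(-1657 - 977/5) = 1/(-9262/5) = -5/9262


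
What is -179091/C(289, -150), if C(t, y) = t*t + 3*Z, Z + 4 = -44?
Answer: -179091/83377 ≈ -2.1480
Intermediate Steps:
Z = -48 (Z = -4 - 44 = -48)
C(t, y) = -144 + t² (C(t, y) = t*t + 3*(-48) = t² - 144 = -144 + t²)
-179091/C(289, -150) = -179091/(-144 + 289²) = -179091/(-144 + 83521) = -179091/83377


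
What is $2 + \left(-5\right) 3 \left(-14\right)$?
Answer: $212$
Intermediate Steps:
$2 + \left(-5\right) 3 \left(-14\right) = 2 - -210 = 2 + 210 = 212$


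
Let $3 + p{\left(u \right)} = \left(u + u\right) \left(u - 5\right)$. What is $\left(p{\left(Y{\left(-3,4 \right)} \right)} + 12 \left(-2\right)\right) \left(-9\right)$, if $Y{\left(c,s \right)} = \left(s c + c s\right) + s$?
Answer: $-8757$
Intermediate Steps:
$Y{\left(c,s \right)} = s + 2 c s$ ($Y{\left(c,s \right)} = \left(c s + c s\right) + s = 2 c s + s = s + 2 c s$)
$p{\left(u \right)} = -3 + 2 u \left(-5 + u\right)$ ($p{\left(u \right)} = -3 + \left(u + u\right) \left(u - 5\right) = -3 + 2 u \left(-5 + u\right)$)
$\left(p{\left(Y{\left(-3,4 \right)} \right)} + 12 \left(-2\right)\right) \left(-9\right) = \left(\left(-3 - 10 \cdot 4 \left(1 + 2 \left(-3\right)\right) + 2 \left(4 \left(1 + 2 \left(-3\right)\right)\right)^{2}\right) + 12 \left(-2\right)\right) \left(-9\right) = \left(\left(-3 - 10 \cdot 4 \left(1 - 6\right) + 2 \left(4 \left(1 - 6\right)\right)^{2}\right) - 24\right) \left(-9\right) = \left(\left(-3 - 10 \cdot 4 \left(-5\right) + 2 \left(4 \left(-5\right)\right)^{2}\right) - 24\right) \left(-9\right) = \left(\left(-3 - -200 + 2 \left(-20\right)^{2}\right) - 24\right) \left(-9\right) = \left(\left(-3 + 200 + 2 \cdot 400\right) - 24\right) \left(-9\right) = \left(\left(-3 + 200 + 800\right) - 24\right) \left(-9\right) = \left(997 - 24\right) \left(-9\right) = 973 \left(-9\right) = -8757$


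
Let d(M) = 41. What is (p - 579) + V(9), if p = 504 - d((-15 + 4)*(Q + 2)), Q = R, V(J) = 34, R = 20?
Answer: -82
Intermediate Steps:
Q = 20
p = 463 (p = 504 - 1*41 = 504 - 41 = 463)
(p - 579) + V(9) = (463 - 579) + 34 = -116 + 34 = -82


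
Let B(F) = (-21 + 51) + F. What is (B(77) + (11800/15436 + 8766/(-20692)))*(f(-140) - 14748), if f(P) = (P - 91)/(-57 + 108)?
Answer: -1074799634698593/678728638 ≈ -1.5835e+6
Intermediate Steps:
f(P) = -91/51 + P/51 (f(P) = (-91 + P)/51 = (-91 + P)*(1/51) = -91/51 + P/51)
B(F) = 30 + F
(B(77) + (11800/15436 + 8766/(-20692)))*(f(-140) - 14748) = ((30 + 77) + (11800/15436 + 8766/(-20692)))*((-91/51 + (1/51)*(-140)) - 14748) = (107 + (11800*(1/15436) + 8766*(-1/20692)))*((-91/51 - 140/51) - 14748) = (107 + (2950/3859 - 4383/10346))*(-77/17 - 14748) = (107 + 13606703/39925214)*(-250793/17) = (4285604601/39925214)*(-250793/17) = -1074799634698593/678728638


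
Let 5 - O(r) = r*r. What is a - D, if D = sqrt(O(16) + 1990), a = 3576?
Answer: 3576 - sqrt(1739) ≈ 3534.3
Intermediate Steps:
O(r) = 5 - r**2 (O(r) = 5 - r*r = 5 - r**2)
D = sqrt(1739) (D = sqrt((5 - 1*16**2) + 1990) = sqrt((5 - 1*256) + 1990) = sqrt((5 - 256) + 1990) = sqrt(-251 + 1990) = sqrt(1739) ≈ 41.701)
a - D = 3576 - sqrt(1739)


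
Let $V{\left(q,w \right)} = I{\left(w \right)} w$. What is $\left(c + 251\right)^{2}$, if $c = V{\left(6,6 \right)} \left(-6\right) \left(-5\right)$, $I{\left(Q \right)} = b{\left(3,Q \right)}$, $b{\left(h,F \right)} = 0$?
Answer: $63001$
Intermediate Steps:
$I{\left(Q \right)} = 0$
$V{\left(q,w \right)} = 0$ ($V{\left(q,w \right)} = 0 w = 0$)
$c = 0$ ($c = 0 \left(-6\right) \left(-5\right) = 0 \left(-5\right) = 0$)
$\left(c + 251\right)^{2} = \left(0 + 251\right)^{2} = 251^{2} = 63001$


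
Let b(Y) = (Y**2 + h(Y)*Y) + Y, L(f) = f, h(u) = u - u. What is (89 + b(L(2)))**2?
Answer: 9025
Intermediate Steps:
h(u) = 0
b(Y) = Y + Y**2 (b(Y) = (Y**2 + 0*Y) + Y = (Y**2 + 0) + Y = Y**2 + Y = Y + Y**2)
(89 + b(L(2)))**2 = (89 + 2*(1 + 2))**2 = (89 + 2*3)**2 = (89 + 6)**2 = 95**2 = 9025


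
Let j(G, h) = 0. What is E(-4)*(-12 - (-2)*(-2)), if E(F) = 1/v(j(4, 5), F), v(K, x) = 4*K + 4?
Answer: -4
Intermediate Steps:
v(K, x) = 4 + 4*K
E(F) = 1/4 (E(F) = 1/(4 + 4*0) = 1/(4 + 0) = 1/4)
E(-4)*(-12 - (-2)*(-2)) = (-12 - (-2)*(-2))/4 = (-12 - 2*2)/4 = (-12 - 4)/4 = (1/4)*(-16) = -4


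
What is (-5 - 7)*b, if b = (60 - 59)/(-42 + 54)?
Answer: -1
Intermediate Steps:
b = 1/12 ≈ 0.083333
(-5 - 7)*b = (-5 - 7)*(1/12) = -12*1/12 = -1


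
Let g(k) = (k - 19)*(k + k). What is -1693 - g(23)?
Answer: -1877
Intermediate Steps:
g(k) = 2*k*(-19 + k) (g(k) = (-19 + k)*(2*k) = 2*k*(-19 + k))
-1693 - g(23) = -1693 - 2*23*(-19 + 23) = -1693 - 2*23*4 = -1693 - 1*184 = -1693 - 184 = -1877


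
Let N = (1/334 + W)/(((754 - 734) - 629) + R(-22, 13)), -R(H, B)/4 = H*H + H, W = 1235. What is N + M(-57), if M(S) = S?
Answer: -15729619/273546 ≈ -57.503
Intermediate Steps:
R(H, B) = -4*H - 4*H² (R(H, B) = -4*(H*H + H) = -4*(H² + H) = -4*(H + H²) = -4*H - 4*H²)
N = -137497/273546 (N = (1/334 + 1235)/(((754 - 734) - 629) - 4*(-22)*(1 - 22)) = (1/334 + 1235)/((20 - 629) - 4*(-22)*(-21)) = 412491/(334*(-609 - 1848)) = (412491/334)/(-2457) = (412491/334)*(-1/2457) = -137497/273546 ≈ -0.50265)
N + M(-57) = -137497/273546 - 57 = -15729619/273546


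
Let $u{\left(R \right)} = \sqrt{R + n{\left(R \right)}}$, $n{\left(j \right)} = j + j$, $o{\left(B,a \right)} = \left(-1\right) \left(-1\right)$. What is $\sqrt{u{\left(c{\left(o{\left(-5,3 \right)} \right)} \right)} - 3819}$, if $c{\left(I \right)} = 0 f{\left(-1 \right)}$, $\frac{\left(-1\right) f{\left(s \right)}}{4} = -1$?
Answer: $i \sqrt{3819} \approx 61.798 i$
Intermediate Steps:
$f{\left(s \right)} = 4$ ($f{\left(s \right)} = \left(-4\right) \left(-1\right) = 4$)
$o{\left(B,a \right)} = 1$
$n{\left(j \right)} = 2 j$
$c{\left(I \right)} = 0$ ($c{\left(I \right)} = 0 \cdot 4 = 0$)
$u{\left(R \right)} = \sqrt{3} \sqrt{R}$ ($u{\left(R \right)} = \sqrt{R + 2 R} = \sqrt{3 R} = \sqrt{3} \sqrt{R}$)
$\sqrt{u{\left(c{\left(o{\left(-5,3 \right)} \right)} \right)} - 3819} = \sqrt{\sqrt{3} \sqrt{0} - 3819} = \sqrt{\sqrt{3} \cdot 0 - 3819} = \sqrt{0 - 3819} = \sqrt{-3819} = i \sqrt{3819}$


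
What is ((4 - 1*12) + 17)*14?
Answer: 126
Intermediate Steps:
((4 - 1*12) + 17)*14 = ((4 - 12) + 17)*14 = (-8 + 17)*14 = 9*14 = 126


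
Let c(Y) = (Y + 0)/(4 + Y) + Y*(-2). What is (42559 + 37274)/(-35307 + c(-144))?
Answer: -931385/408543 ≈ -2.2798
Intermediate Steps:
c(Y) = -2*Y + Y/(4 + Y) (c(Y) = Y/(4 + Y) - 2*Y = -2*Y + Y/(4 + Y))
(42559 + 37274)/(-35307 + c(-144)) = (42559 + 37274)/(-35307 - 1*(-144)*(7 + 2*(-144))/(4 - 144)) = 79833/(-35307 - 1*(-144)*(7 - 288)/(-140)) = 79833/(-35307 - 1*(-144)*(-1/140)*(-281)) = 79833/(-35307 + 10116/35) = 79833/(-1225629/35) = 79833*(-35/1225629) = -931385/408543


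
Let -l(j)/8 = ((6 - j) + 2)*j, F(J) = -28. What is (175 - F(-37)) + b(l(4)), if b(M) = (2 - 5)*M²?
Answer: -48949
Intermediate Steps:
l(j) = -8*j*(8 - j) (l(j) = -8*((6 - j) + 2)*j = -8*(8 - j)*j = -8*j*(8 - j))
b(M) = -3*M²
(175 - F(-37)) + b(l(4)) = (175 - 1*(-28)) - 3*1024*(-8 + 4)² = (175 + 28) - 3*(8*4*(-4))² = 203 - 3*(-128)² = 203 - 3*16384 = 203 - 49152 = -48949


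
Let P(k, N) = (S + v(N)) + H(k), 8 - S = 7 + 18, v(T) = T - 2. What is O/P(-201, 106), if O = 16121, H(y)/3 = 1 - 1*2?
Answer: 2303/12 ≈ 191.92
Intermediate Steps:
v(T) = -2 + T
H(y) = -3 (H(y) = 3*(1 - 1*2) = 3*(1 - 2) = 3*(-1) = -3)
S = -17 (S = 8 - (7 + 18) = 8 - 1*25 = 8 - 25 = -17)
P(k, N) = -22 + N (P(k, N) = (-17 + (-2 + N)) - 3 = (-19 + N) - 3 = -22 + N)
O/P(-201, 106) = 16121/(-22 + 106) = 16121/84 = 16121*(1/84) = 2303/12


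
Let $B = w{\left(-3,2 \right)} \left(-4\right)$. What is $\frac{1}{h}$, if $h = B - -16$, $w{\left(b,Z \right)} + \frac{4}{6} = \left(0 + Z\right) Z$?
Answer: $\frac{3}{8} \approx 0.375$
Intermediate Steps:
$w{\left(b,Z \right)} = - \frac{2}{3} + Z^{2}$ ($w{\left(b,Z \right)} = - \frac{2}{3} + \left(0 + Z\right) Z = - \frac{2}{3} + Z Z = - \frac{2}{3} + Z^{2}$)
$B = - \frac{40}{3}$ ($B = \left(- \frac{2}{3} + 2^{2}\right) \left(-4\right) = \left(- \frac{2}{3} + 4\right) \left(-4\right) = \frac{10}{3} \left(-4\right) = - \frac{40}{3} \approx -13.333$)
$h = \frac{8}{3}$ ($h = - \frac{40}{3} - -16 = - \frac{40}{3} + 16 = \frac{8}{3} \approx 2.6667$)
$\frac{1}{h} = \frac{1}{\frac{8}{3}} = \frac{3}{8}$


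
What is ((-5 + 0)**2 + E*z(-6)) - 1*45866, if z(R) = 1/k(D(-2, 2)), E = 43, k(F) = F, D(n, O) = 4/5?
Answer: -183149/4 ≈ -45787.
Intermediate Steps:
D(n, O) = 4/5 (D(n, O) = 4*(1/5) = 4/5)
z(R) = 5/4 (z(R) = 1/(4/5) = 5/4)
((-5 + 0)**2 + E*z(-6)) - 1*45866 = ((-5 + 0)**2 + 43*(5/4)) - 1*45866 = ((-5)**2 + 215/4) - 45866 = (25 + 215/4) - 45866 = 315/4 - 45866 = -183149/4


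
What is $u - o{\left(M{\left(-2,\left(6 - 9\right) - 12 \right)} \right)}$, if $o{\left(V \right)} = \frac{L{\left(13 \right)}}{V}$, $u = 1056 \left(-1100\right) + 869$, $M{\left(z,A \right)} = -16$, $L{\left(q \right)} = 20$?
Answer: $- \frac{4642919}{4} \approx -1.1607 \cdot 10^{6}$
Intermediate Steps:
$u = -1160731$ ($u = -1161600 + 869 = -1160731$)
$o{\left(V \right)} = \frac{20}{V}$
$u - o{\left(M{\left(-2,\left(6 - 9\right) - 12 \right)} \right)} = -1160731 - \frac{20}{-16} = -1160731 - 20 \left(- \frac{1}{16}\right) = -1160731 - - \frac{5}{4} = -1160731 + \frac{5}{4} = - \frac{4642919}{4}$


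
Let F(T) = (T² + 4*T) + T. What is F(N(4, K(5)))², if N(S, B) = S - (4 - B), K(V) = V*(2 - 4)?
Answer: 2500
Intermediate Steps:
K(V) = -2*V (K(V) = V*(-2) = -2*V)
N(S, B) = -4 + B + S (N(S, B) = S + (-4 + B) = -4 + B + S)
F(T) = T² + 5*T
F(N(4, K(5)))² = ((-4 - 2*5 + 4)*(5 + (-4 - 2*5 + 4)))² = ((-4 - 10 + 4)*(5 + (-4 - 10 + 4)))² = (-10*(5 - 10))² = (-10*(-5))² = 50² = 2500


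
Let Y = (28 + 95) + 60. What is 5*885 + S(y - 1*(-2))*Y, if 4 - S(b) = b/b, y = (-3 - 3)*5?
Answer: 4974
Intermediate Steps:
y = -30 (y = -6*5 = -30)
Y = 183 (Y = 123 + 60 = 183)
S(b) = 3 (S(b) = 4 - b/b = 4 - 1*1 = 4 - 1 = 3)
5*885 + S(y - 1*(-2))*Y = 5*885 + 3*183 = 4425 + 549 = 4974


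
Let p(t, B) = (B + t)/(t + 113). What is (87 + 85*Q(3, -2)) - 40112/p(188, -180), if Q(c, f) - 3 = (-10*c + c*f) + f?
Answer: -1512102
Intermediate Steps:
Q(c, f) = 3 + f - 10*c + c*f (Q(c, f) = 3 + ((-10*c + c*f) + f) = 3 + (f - 10*c + c*f) = 3 + f - 10*c + c*f)
p(t, B) = (B + t)/(113 + t)
(87 + 85*Q(3, -2)) - 40112/p(188, -180) = (87 + 85*(3 - 2 - 10*3 + 3*(-2))) - 40112/((-180 + 188)/(113 + 188)) = (87 + 85*(3 - 2 - 30 - 6)) - 40112/(8/301) = (87 + 85*(-35)) - 40112/((1/301)*8) = (87 - 2975) - 40112/8/301 = -2888 - 40112*301/8 = -2888 - 1*1509214 = -2888 - 1509214 = -1512102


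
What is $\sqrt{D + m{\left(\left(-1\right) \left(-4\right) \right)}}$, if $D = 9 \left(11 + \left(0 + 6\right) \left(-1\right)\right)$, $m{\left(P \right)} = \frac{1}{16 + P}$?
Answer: $\frac{\sqrt{4505}}{10} \approx 6.7119$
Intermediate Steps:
$D = 45$ ($D = 9 \left(11 + 6 \left(-1\right)\right) = 9 \left(11 - 6\right) = 9 \cdot 5 = 45$)
$\sqrt{D + m{\left(\left(-1\right) \left(-4\right) \right)}} = \sqrt{45 + \frac{1}{16 - -4}} = \sqrt{45 + \frac{1}{16 + 4}} = \sqrt{45 + \frac{1}{20}} = \sqrt{\frac{901}{20}} = \frac{\sqrt{4505}}{10}$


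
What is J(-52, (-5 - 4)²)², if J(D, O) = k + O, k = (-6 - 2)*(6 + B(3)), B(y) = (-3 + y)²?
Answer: 1089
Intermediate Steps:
k = -48 (k = (-6 - 2)*(6 + (-3 + 3)²) = -8*(6 + 0²) = -8*(6 + 0) = -8*6 = -48)
J(D, O) = -48 + O
J(-52, (-5 - 4)²)² = (-48 + (-5 - 4)²)² = (-48 + (-9)²)² = (-48 + 81)² = 33² = 1089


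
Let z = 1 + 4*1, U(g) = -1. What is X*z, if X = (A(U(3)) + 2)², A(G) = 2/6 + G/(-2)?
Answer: 1445/36 ≈ 40.139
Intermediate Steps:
A(G) = ⅓ - G/2 (A(G) = 2*(⅙) + G*(-½) = ⅓ - G/2)
z = 5 (z = 1 + 4 = 5)
X = 289/36 (X = ((⅓ - ½*(-1)) + 2)² = ((⅓ + ½) + 2)² = (⅚ + 2)² = (17/6)² = 289/36 ≈ 8.0278)
X*z = (289/36)*5 = 1445/36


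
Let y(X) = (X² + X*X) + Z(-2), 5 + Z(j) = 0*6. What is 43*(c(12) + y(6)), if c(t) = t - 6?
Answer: 3139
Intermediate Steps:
Z(j) = -5 (Z(j) = -5 + 0*6 = -5 + 0 = -5)
y(X) = -5 + 2*X² (y(X) = (X² + X*X) - 5 = (X² + X²) - 5 = 2*X² - 5 = -5 + 2*X²)
c(t) = -6 + t
43*(c(12) + y(6)) = 43*((-6 + 12) + (-5 + 2*6²)) = 43*(6 + (-5 + 2*36)) = 43*(6 + (-5 + 72)) = 43*(6 + 67) = 43*73 = 3139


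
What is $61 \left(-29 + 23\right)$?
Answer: $-366$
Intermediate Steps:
$61 \left(-29 + 23\right) = 61 \left(-6\right) = -366$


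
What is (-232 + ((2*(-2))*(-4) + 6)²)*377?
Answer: 95004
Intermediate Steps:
(-232 + ((2*(-2))*(-4) + 6)²)*377 = (-232 + (-4*(-4) + 6)²)*377 = (-232 + (16 + 6)²)*377 = (-232 + 22²)*377 = (-232 + 484)*377 = 252*377 = 95004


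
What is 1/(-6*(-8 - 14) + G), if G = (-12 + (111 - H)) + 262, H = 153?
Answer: 1/340 ≈ 0.0029412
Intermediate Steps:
G = 208 (G = (-12 + (111 - 1*153)) + 262 = (-12 + (111 - 153)) + 262 = (-12 - 42) + 262 = -54 + 262 = 208)
1/(-6*(-8 - 14) + G) = 1/(-6*(-8 - 14) + 208) = 1/(-6*(-22) + 208) = 1/(132 + 208) = 1/340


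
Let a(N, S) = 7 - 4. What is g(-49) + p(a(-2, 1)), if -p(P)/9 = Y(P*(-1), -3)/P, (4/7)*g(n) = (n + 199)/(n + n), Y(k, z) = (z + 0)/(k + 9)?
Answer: -33/28 ≈ -1.1786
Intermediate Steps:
Y(k, z) = z/(9 + k)
a(N, S) = 3
g(n) = 7*(199 + n)/(8*n) (g(n) = 7*((n + 199)/(n + n))/4 = 7*((199 + n)/((2*n)))/4 = 7*((199 + n)*(1/(2*n)))/4 = 7*((199 + n)/(2*n))/4 = 7*(199 + n)/(8*n))
p(P) = 27/(P*(9 - P)) (p(P) = -9*(-3/(9 + P*(-1)))/P = -9*(-3/(9 - P))/P = -(-27)/(P*(9 - P)) = 27/(P*(9 - P)))
g(-49) + p(a(-2, 1)) = (7/8)*(199 - 49)/(-49) - 27/(3*(-9 + 3)) = (7/8)*(-1/49)*150 - 27*⅓/(-6) = -75/28 - 27*⅓*(-⅙) = -75/28 + 3/2 = -33/28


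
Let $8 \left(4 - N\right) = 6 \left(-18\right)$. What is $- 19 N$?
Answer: $- \frac{665}{2} \approx -332.5$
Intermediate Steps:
$N = \frac{35}{2}$ ($N = 4 - \frac{6 \left(-18\right)}{8} = 4 - - \frac{27}{2} = 4 + \frac{27}{2} = \frac{35}{2} \approx 17.5$)
$- 19 N = \left(-19\right) \frac{35}{2} = - \frac{665}{2}$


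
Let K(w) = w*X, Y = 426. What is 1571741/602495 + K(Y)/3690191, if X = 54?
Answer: 5813884287511/2223321626545 ≈ 2.6150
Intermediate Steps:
K(w) = 54*w (K(w) = w*54 = 54*w)
1571741/602495 + K(Y)/3690191 = 1571741/602495 + (54*426)/3690191 = 1571741*(1/602495) + 23004*(1/3690191) = 1571741/602495 + 23004/3690191 = 5813884287511/2223321626545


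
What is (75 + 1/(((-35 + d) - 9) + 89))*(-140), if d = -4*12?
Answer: -31360/3 ≈ -10453.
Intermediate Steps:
d = -48
(75 + 1/(((-35 + d) - 9) + 89))*(-140) = (75 + 1/(((-35 - 48) - 9) + 89))*(-140) = (75 + 1/((-83 - 9) + 89))*(-140) = (75 + 1/(-92 + 89))*(-140) = (75 + 1/(-3))*(-140) = (75 - 1/3)*(-140) = (224/3)*(-140) = -31360/3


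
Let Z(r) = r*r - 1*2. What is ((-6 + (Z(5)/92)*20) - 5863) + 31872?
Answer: 26008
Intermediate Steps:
Z(r) = -2 + r² (Z(r) = r² - 2 = -2 + r²)
((-6 + (Z(5)/92)*20) - 5863) + 31872 = ((-6 + ((-2 + 5²)/92)*20) - 5863) + 31872 = ((-6 + ((-2 + 25)*(1/92))*20) - 5863) + 31872 = ((-6 + (23*(1/92))*20) - 5863) + 31872 = ((-6 + (¼)*20) - 5863) + 31872 = ((-6 + 5) - 5863) + 31872 = (-1 - 5863) + 31872 = -5864 + 31872 = 26008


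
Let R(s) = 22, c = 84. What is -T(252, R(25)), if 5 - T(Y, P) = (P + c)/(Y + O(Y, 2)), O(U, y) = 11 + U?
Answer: -2469/515 ≈ -4.7942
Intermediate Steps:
T(Y, P) = 5 - (84 + P)/(11 + 2*Y) (T(Y, P) = 5 - (P + 84)/(Y + (11 + Y)) = 5 - (84 + P)/(11 + 2*Y))
-T(252, R(25)) = -(-29 - 1*22 + 10*252)/(11 + 2*252) = -(-29 - 22 + 2520)/(11 + 504) = -2469/515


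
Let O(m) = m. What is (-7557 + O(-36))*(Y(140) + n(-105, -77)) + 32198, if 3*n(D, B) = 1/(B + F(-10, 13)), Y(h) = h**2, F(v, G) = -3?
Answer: -11903245629/80 ≈ -1.4879e+8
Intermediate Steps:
n(D, B) = 1/(3*(-3 + B)) (n(D, B) = 1/(3*(B - 3)) = 1/(3*(-3 + B)))
(-7557 + O(-36))*(Y(140) + n(-105, -77)) + 32198 = (-7557 - 36)*(140**2 + 1/(3*(-3 - 77))) + 32198 = -7593*(19600 + (1/3)/(-80)) + 32198 = -7593*(19600 + (1/3)*(-1/80)) + 32198 = -7593*(19600 - 1/240) + 32198 = -7593*4703999/240 + 32198 = -11905821469/80 + 32198 = -11903245629/80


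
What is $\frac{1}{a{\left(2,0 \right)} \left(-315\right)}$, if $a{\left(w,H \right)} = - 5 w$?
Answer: $\frac{1}{3150} \approx 0.00031746$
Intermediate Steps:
$\frac{1}{a{\left(2,0 \right)} \left(-315\right)} = \frac{1}{\left(-5\right) 2 \left(-315\right)} = \frac{1}{\left(-10\right) \left(-315\right)} = \frac{1}{3150}$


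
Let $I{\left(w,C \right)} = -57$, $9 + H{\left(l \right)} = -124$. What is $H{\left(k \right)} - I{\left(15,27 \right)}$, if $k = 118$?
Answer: $-76$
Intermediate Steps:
$H{\left(l \right)} = -133$ ($H{\left(l \right)} = -9 - 124 = -133$)
$H{\left(k \right)} - I{\left(15,27 \right)} = -133 - -57 = -133 + 57 = -76$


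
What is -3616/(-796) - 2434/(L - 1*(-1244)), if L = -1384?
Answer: 305463/13930 ≈ 21.928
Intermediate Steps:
-3616/(-796) - 2434/(L - 1*(-1244)) = -3616/(-796) - 2434/(-1384 - 1*(-1244)) = -3616*(-1/796) - 2434/(-1384 + 1244) = 904/199 - 2434/(-140) = 904/199 - 2434*(-1/140) = 904/199 + 1217/70 = 305463/13930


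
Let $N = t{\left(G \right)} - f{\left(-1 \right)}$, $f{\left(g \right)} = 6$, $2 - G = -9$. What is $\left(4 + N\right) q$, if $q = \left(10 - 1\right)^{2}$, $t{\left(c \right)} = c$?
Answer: $729$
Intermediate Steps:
$G = 11$ ($G = 2 - -9 = 2 + 9 = 11$)
$q = 81$ ($q = 9^{2} = 81$)
$N = 5$ ($N = 11 - 6 = 5$)
$\left(4 + N\right) q = \left(4 + 5\right) 81 = 9 \cdot 81 = 729$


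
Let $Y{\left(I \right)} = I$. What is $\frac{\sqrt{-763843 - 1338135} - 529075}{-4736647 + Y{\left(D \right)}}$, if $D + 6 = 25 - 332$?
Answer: $\frac{105815}{947392} - \frac{i \sqrt{2101978}}{4736960} \approx 0.11169 - 0.00030607 i$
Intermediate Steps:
$D = -313$ ($D = -6 + \left(25 - 332\right) = -6 - 307 = -313$)
$\frac{\sqrt{-763843 - 1338135} - 529075}{-4736647 + Y{\left(D \right)}} = \frac{\sqrt{-763843 - 1338135} - 529075}{-4736647 - 313} = \frac{\sqrt{-2101978} - 529075}{-4736960} = \left(i \sqrt{2101978} - 529075\right) \left(- \frac{1}{4736960}\right) = \left(-529075 + i \sqrt{2101978}\right) \left(- \frac{1}{4736960}\right) = \frac{105815}{947392} - \frac{i \sqrt{2101978}}{4736960}$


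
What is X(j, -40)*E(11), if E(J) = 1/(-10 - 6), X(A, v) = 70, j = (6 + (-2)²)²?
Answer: -35/8 ≈ -4.3750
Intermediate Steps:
j = 100 (j = (6 + 4)² = 10² = 100)
E(J) = -1/16 (E(J) = 1/(-16) = -1/16)
X(j, -40)*E(11) = 70*(-1/16) = -35/8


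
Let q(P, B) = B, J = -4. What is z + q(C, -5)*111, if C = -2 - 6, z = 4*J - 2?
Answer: -573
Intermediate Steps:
z = -18 (z = 4*(-4) - 2 = -16 - 2 = -18)
C = -8
z + q(C, -5)*111 = -18 - 5*111 = -18 - 555 = -573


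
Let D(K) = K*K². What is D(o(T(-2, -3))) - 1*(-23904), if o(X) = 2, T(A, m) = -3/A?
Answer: 23912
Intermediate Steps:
D(K) = K³
D(o(T(-2, -3))) - 1*(-23904) = 2³ - 1*(-23904) = 8 + 23904 = 23912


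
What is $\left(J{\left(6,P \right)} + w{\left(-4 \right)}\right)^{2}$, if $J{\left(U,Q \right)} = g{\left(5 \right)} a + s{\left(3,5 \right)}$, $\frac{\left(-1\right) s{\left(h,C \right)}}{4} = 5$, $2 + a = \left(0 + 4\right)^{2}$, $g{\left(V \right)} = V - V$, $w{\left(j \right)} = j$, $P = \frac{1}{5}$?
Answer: $576$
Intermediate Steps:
$P = \frac{1}{5} \approx 0.2$
$g{\left(V \right)} = 0$
$a = 14$ ($a = -2 + \left(0 + 4\right)^{2} = -2 + 4^{2} = -2 + 16 = 14$)
$s{\left(h,C \right)} = -20$ ($s{\left(h,C \right)} = \left(-4\right) 5 = -20$)
$J{\left(U,Q \right)} = -20$ ($J{\left(U,Q \right)} = 0 \cdot 14 - 20 = 0 - 20 = -20$)
$\left(J{\left(6,P \right)} + w{\left(-4 \right)}\right)^{2} = \left(-20 - 4\right)^{2} = \left(-24\right)^{2} = 576$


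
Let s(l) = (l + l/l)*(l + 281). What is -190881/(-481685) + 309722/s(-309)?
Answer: 10773899951/296717960 ≈ 36.310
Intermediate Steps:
s(l) = (1 + l)*(281 + l) (s(l) = (l + 1)*(281 + l) = (1 + l)*(281 + l))
-190881/(-481685) + 309722/s(-309) = -190881/(-481685) + 309722/(281 + (-309)**2 + 282*(-309)) = -190881*(-1/481685) + 309722/(281 + 95481 - 87138) = 190881/481685 + 309722/8624 = 190881/481685 + 309722*(1/8624) = 190881/481685 + 22123/616 = 10773899951/296717960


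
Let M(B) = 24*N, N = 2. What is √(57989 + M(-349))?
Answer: √58037 ≈ 240.91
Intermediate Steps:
M(B) = 48 (M(B) = 24*2 = 48)
√(57989 + M(-349)) = √(57989 + 48) = √58037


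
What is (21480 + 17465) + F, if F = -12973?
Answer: 25972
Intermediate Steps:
(21480 + 17465) + F = (21480 + 17465) - 12973 = 38945 - 12973 = 25972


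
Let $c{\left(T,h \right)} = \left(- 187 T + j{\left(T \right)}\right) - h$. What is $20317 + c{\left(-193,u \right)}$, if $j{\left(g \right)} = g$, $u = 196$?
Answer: $56019$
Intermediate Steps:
$c{\left(T,h \right)} = - h - 186 T$ ($c{\left(T,h \right)} = \left(- 187 T + T\right) - h = - 186 T - h = - h - 186 T$)
$20317 + c{\left(-193,u \right)} = 20317 - -35702 = 20317 + \left(-196 + 35898\right) = 20317 + 35702 = 56019$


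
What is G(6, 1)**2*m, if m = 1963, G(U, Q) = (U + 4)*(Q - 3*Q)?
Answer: 785200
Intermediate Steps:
G(U, Q) = -2*Q*(4 + U) (G(U, Q) = (4 + U)*(-2*Q) = -2*Q*(4 + U))
G(6, 1)**2*m = (-2*1*(4 + 6))**2*1963 = (-2*1*10)**2*1963 = (-20)**2*1963 = 400*1963 = 785200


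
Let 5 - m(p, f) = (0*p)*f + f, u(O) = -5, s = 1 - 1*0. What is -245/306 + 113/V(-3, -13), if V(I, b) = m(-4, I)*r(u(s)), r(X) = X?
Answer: -22189/6120 ≈ -3.6257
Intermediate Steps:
s = 1 (s = 1 + 0 = 1)
m(p, f) = 5 - f (m(p, f) = 5 - ((0*p)*f + f) = 5 - (0*f + f) = 5 - (0 + f) = 5 - f)
V(I, b) = -25 + 5*I (V(I, b) = (5 - I)*(-5) = -25 + 5*I)
-245/306 + 113/V(-3, -13) = -245/306 + 113/(-25 + 5*(-3)) = -245*1/306 + 113/(-25 - 15) = -245/306 + 113/(-40) = -245/306 + 113*(-1/40) = -245/306 - 113/40 = -22189/6120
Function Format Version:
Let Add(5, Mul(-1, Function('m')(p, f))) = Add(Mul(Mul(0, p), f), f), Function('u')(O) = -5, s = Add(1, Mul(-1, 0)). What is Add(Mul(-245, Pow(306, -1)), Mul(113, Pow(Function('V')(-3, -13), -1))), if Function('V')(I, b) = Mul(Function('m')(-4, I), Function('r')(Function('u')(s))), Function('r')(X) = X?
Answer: Rational(-22189, 6120) ≈ -3.6257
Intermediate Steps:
s = 1 (s = Add(1, 0) = 1)
Function('m')(p, f) = Add(5, Mul(-1, f)) (Function('m')(p, f) = Add(5, Mul(-1, Add(Mul(Mul(0, p), f), f))) = Add(5, Mul(-1, Add(Mul(0, f), f))) = Add(5, Mul(-1, Add(0, f))) = Add(5, Mul(-1, f)))
Function('V')(I, b) = Add(-25, Mul(5, I)) (Function('V')(I, b) = Mul(Add(5, Mul(-1, I)), -5) = Add(-25, Mul(5, I)))
Add(Mul(-245, Pow(306, -1)), Mul(113, Pow(Function('V')(-3, -13), -1))) = Add(Mul(-245, Pow(306, -1)), Mul(113, Pow(Add(-25, Mul(5, -3)), -1))) = Add(Mul(-245, Rational(1, 306)), Mul(113, Pow(Add(-25, -15), -1))) = Add(Rational(-245, 306), Mul(113, Pow(-40, -1))) = Add(Rational(-245, 306), Mul(113, Rational(-1, 40))) = Add(Rational(-245, 306), Rational(-113, 40)) = Rational(-22189, 6120)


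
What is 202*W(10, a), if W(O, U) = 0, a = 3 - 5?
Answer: 0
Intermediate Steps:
a = -2
202*W(10, a) = 202*0 = 0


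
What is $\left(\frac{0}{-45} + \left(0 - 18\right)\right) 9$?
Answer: $-162$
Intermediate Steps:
$\left(\frac{0}{-45} + \left(0 - 18\right)\right) 9 = \left(0 \left(- \frac{1}{45}\right) + \left(0 - 18\right)\right) 9 = \left(0 + \left(0 - 18\right)\right) 9 = \left(0 - 18\right) 9 = \left(-18\right) 9 = -162$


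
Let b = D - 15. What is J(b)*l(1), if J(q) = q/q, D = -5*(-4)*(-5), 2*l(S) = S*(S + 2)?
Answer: 3/2 ≈ 1.5000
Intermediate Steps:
l(S) = S*(2 + S)/2 (l(S) = (S*(S + 2))/2 = (S*(2 + S))/2 = S*(2 + S)/2)
D = -100 (D = 20*(-5) = -100)
b = -115 (b = -100 - 15 = -115)
J(q) = 1
J(b)*l(1) = 1*((½)*1*(2 + 1)) = 1*((½)*1*3) = 1*(3/2) = 3/2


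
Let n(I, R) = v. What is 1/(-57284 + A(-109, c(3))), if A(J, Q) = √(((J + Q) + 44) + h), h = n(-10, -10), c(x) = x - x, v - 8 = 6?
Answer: -57284/3281456707 - I*√51/3281456707 ≈ -1.7457e-5 - 2.1763e-9*I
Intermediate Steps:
v = 14 (v = 8 + 6 = 14)
n(I, R) = 14
c(x) = 0
h = 14
A(J, Q) = √(58 + J + Q) (A(J, Q) = √(((J + Q) + 44) + 14) = √((44 + J + Q) + 14) = √(58 + J + Q))
1/(-57284 + A(-109, c(3))) = 1/(-57284 + √(58 - 109 + 0)) = 1/(-57284 + √(-51)) = 1/(-57284 + I*√51)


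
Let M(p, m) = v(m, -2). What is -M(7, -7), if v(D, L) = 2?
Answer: -2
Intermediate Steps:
M(p, m) = 2
-M(7, -7) = -1*2 = -2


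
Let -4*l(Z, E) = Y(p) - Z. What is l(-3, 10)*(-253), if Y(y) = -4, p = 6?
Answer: -253/4 ≈ -63.250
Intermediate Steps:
l(Z, E) = 1 + Z/4 (l(Z, E) = -(-4 - Z)/4 = 1 + Z/4)
l(-3, 10)*(-253) = (1 + (¼)*(-3))*(-253) = (1 - ¾)*(-253) = (¼)*(-253) = -253/4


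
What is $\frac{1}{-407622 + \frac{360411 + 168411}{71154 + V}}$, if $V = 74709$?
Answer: $- \frac{16207}{6606270996} \approx -2.4533 \cdot 10^{-6}$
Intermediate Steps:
$\frac{1}{-407622 + \frac{360411 + 168411}{71154 + V}} = \frac{1}{-407622 + \frac{360411 + 168411}{71154 + 74709}} = \frac{1}{-407622 + \frac{528822}{145863}} = \frac{1}{-407622 + 528822 \cdot \frac{1}{145863}} = \frac{1}{-407622 + \frac{58758}{16207}} = \frac{1}{- \frac{6606270996}{16207}} = - \frac{16207}{6606270996}$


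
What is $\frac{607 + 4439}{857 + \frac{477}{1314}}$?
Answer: $\frac{245572}{41725} \approx 5.8855$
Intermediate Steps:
$\frac{607 + 4439}{857 + \frac{477}{1314}} = \frac{5046}{857 + 477 \cdot \frac{1}{1314}} = \frac{5046}{857 + \frac{53}{146}} = \frac{5046}{\frac{125175}{146}} = 5046 \cdot \frac{146}{125175} = \frac{245572}{41725}$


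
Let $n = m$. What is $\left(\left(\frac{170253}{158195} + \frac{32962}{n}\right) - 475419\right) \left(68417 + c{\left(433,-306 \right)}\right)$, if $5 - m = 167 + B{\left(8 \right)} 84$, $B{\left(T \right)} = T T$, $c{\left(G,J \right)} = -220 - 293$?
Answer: $- \frac{14141388533023447232}{438041955} \approx -3.2283 \cdot 10^{10}$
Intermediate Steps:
$c{\left(G,J \right)} = -513$ ($c{\left(G,J \right)} = -220 - 293 = -513$)
$B{\left(T \right)} = T^{2}$
$m = -5538$ ($m = 5 - \left(167 + 8^{2} \cdot 84\right) = 5 - \left(167 + 64 \cdot 84\right) = 5 - \left(167 + 5376\right) = 5 - 5543 = -5538$)
$n = -5538$
$\left(\left(\frac{170253}{158195} + \frac{32962}{n}\right) - 475419\right) \left(68417 + c{\left(433,-306 \right)}\right) = \left(\left(\frac{170253}{158195} + \frac{32962}{-5538}\right) - 475419\right) \left(68417 - 513\right) = \left(\left(170253 \cdot \frac{1}{158195} + 32962 \left(- \frac{1}{5538}\right)\right) - 475419\right) 67904 = \left(\left(\frac{170253}{158195} - \frac{16481}{2769}\right) - 475419\right) 67904 = \left(- \frac{2135781238}{438041955} - 475419\right) 67904 = \left(- \frac{208255603985383}{438041955}\right) 67904 = - \frac{14141388533023447232}{438041955}$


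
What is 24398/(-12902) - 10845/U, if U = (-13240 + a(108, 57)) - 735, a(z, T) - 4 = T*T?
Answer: -20278861/23055874 ≈ -0.87955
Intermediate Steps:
a(z, T) = 4 + T² (a(z, T) = 4 + T*T = 4 + T²)
U = -10722 (U = (-13240 + (4 + 57²)) - 735 = (-13240 + (4 + 3249)) - 735 = (-13240 + 3253) - 735 = -9987 - 735 = -10722)
24398/(-12902) - 10845/U = 24398/(-12902) - 10845/(-10722) = 24398*(-1/12902) - 10845*(-1/10722) = -12199/6451 + 3615/3574 = -20278861/23055874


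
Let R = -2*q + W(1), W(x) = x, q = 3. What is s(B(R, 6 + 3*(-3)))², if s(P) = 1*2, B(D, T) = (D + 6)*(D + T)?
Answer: 4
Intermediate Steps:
R = -5 (R = -2*3 + 1 = -6 + 1 = -5)
B(D, T) = (6 + D)*(D + T)
s(P) = 2
s(B(R, 6 + 3*(-3)))² = 2² = 4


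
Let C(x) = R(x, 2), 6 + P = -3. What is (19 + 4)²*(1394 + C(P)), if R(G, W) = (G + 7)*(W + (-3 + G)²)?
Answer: 582958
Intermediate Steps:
P = -9 (P = -6 - 3 = -9)
R(G, W) = (7 + G)*(W + (-3 + G)²)
C(x) = 77 + x² + x³ - 31*x (C(x) = 63 + x² + x³ - 33*x + 7*2 + x*2 = 63 + x² + x³ - 33*x + 14 + 2*x = 77 + x² + x³ - 31*x)
(19 + 4)²*(1394 + C(P)) = (19 + 4)²*(1394 + (77 + (-9)² + (-9)³ - 31*(-9))) = 23²*(1394 + (77 + 81 - 729 + 279)) = 529*(1394 - 292) = 529*1102 = 582958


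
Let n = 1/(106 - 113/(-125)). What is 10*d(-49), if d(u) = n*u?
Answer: -8750/1909 ≈ -4.5835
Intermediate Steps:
n = 125/13363 (n = 1/(106 - 113*(-1/125)) = 1/(106 + 113/125) = 1/(13363/125) = 125/13363 ≈ 0.0093542)
d(u) = 125*u/13363
10*d(-49) = 10*((125/13363)*(-49)) = 10*(-875/1909) = -8750/1909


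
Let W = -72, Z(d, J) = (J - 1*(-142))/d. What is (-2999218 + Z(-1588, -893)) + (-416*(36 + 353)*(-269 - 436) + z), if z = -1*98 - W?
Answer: 176405642239/1588 ≈ 1.1109e+8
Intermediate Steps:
Z(d, J) = (142 + J)/d (Z(d, J) = (J + 142)/d = (142 + J)/d)
z = -26 (z = -1*98 - 1*(-72) = -98 + 72 = -26)
(-2999218 + Z(-1588, -893)) + (-416*(36 + 353)*(-269 - 436) + z) = (-2999218 + (142 - 893)/(-1588)) + (-416*(36 + 353)*(-269 - 436) - 26) = (-2999218 - 1/1588*(-751)) + (-161824*(-705) - 26) = (-2999218 + 751/1588) + (-416*(-274245) - 26) = -4762757433/1588 + (114085920 - 26) = -4762757433/1588 + 114085894 = 176405642239/1588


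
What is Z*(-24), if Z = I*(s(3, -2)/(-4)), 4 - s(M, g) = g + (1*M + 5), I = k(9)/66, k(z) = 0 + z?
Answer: -18/11 ≈ -1.6364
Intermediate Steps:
k(z) = z
I = 3/22 (I = 9/66 = 9*(1/66) = 3/22 ≈ 0.13636)
s(M, g) = -1 - M - g (s(M, g) = 4 - (g + (1*M + 5)) = 4 - (g + (M + 5)) = 4 - (g + (5 + M)) = 4 - (5 + M + g) = 4 + (-5 - M - g) = -1 - M - g)
Z = 3/44 (Z = 3*((-1 - 1*3 - 1*(-2))/(-4))/22 = 3*((-1 - 3 + 2)*(-¼))/22 = 3*(-2*(-¼))/22 = (3/22)*(½) = 3/44 ≈ 0.068182)
Z*(-24) = (3/44)*(-24) = -18/11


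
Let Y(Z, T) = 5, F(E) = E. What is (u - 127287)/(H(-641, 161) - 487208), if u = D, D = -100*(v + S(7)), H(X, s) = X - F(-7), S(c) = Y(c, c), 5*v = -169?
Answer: 41469/162614 ≈ 0.25501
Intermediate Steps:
v = -169/5 (v = (⅕)*(-169) = -169/5 ≈ -33.800)
S(c) = 5
H(X, s) = 7 + X (H(X, s) = X - 1*(-7) = X + 7 = 7 + X)
D = 2880 (D = -100*(-169/5 + 5) = -100*(-144/5) = 2880)
u = 2880
(u - 127287)/(H(-641, 161) - 487208) = (2880 - 127287)/((7 - 641) - 487208) = -124407/(-634 - 487208) = -124407/(-487842) = -124407*(-1/487842) = 41469/162614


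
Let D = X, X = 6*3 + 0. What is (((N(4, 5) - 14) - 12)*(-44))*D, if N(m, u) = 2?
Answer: 19008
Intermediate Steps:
X = 18 (X = 18 + 0 = 18)
D = 18
(((N(4, 5) - 14) - 12)*(-44))*D = (((2 - 14) - 12)*(-44))*18 = ((-12 - 12)*(-44))*18 = -24*(-44)*18 = 1056*18 = 19008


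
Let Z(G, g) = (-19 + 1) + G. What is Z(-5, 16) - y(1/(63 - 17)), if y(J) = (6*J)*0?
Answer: -23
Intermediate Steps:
Z(G, g) = -18 + G
y(J) = 0
Z(-5, 16) - y(1/(63 - 17)) = (-18 - 5) - 1*0 = -23 + 0 = -23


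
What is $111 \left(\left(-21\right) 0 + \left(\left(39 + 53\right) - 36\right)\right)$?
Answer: $6216$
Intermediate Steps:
$111 \left(\left(-21\right) 0 + \left(\left(39 + 53\right) - 36\right)\right) = 111 \left(0 + \left(92 - 36\right)\right) = 111 \left(0 + 56\right) = 111 \cdot 56 = 6216$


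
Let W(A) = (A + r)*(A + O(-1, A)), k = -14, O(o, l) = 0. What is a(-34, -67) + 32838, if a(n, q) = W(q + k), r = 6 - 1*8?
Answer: 39561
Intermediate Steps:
r = -2 (r = 6 - 8 = -2)
W(A) = A*(-2 + A) (W(A) = (A - 2)*(A + 0) = (-2 + A)*A = A*(-2 + A))
a(n, q) = (-16 + q)*(-14 + q) (a(n, q) = (q - 14)*(-2 + (q - 14)) = (-14 + q)*(-2 + (-14 + q)) = (-14 + q)*(-16 + q) = (-16 + q)*(-14 + q))
a(-34, -67) + 32838 = (224 + (-67)² - 30*(-67)) + 32838 = (224 + 4489 + 2010) + 32838 = 6723 + 32838 = 39561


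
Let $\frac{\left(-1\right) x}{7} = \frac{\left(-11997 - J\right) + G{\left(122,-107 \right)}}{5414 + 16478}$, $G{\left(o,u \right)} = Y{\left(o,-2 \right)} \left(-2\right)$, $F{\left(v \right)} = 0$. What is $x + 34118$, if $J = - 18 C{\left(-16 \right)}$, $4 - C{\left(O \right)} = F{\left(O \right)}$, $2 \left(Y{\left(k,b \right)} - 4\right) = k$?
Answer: $\frac{746995641}{21892} \approx 34122.0$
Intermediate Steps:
$Y{\left(k,b \right)} = 4 + \frac{k}{2}$
$C{\left(O \right)} = 4$ ($C{\left(O \right)} = 4 - 0 = 4 + 0 = 4$)
$G{\left(o,u \right)} = -8 - o$ ($G{\left(o,u \right)} = \left(4 + \frac{o}{2}\right) \left(-2\right) = -8 - o$)
$J = -72$ ($J = \left(-18\right) 4 = -72$)
$x = \frac{84385}{21892}$ ($x = - 7 \frac{\left(-11997 - -72\right) - 130}{5414 + 16478} = - 7 \frac{\left(-11997 + 72\right) - 130}{21892} = - 7 \left(-11925 - 130\right) \frac{1}{21892} = - 7 \left(\left(-12055\right) \frac{1}{21892}\right) = \left(-7\right) \left(- \frac{12055}{21892}\right) = \frac{84385}{21892} \approx 3.8546$)
$x + 34118 = \frac{84385}{21892} + 34118 = \frac{746995641}{21892}$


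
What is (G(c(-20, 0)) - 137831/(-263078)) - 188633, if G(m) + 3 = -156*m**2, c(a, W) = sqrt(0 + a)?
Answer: -48805040417/263078 ≈ -1.8552e+5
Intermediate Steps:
c(a, W) = sqrt(a)
G(m) = -3 - 156*m**2
(G(c(-20, 0)) - 137831/(-263078)) - 188633 = ((-3 - 156*(sqrt(-20))**2) - 137831/(-263078)) - 188633 = ((-3 - 156*(2*I*sqrt(5))**2) - 137831*(-1/263078)) - 188633 = ((-3 - 156*(-20)) + 137831/263078) - 188633 = ((-3 + 3120) + 137831/263078) - 188633 = (3117 + 137831/263078) - 188633 = 820151957/263078 - 188633 = -48805040417/263078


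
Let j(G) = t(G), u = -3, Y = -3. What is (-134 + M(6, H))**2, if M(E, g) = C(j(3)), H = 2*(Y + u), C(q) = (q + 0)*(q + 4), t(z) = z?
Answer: 12769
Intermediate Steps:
j(G) = G
C(q) = q*(4 + q)
H = -12 (H = 2*(-3 - 3) = 2*(-6) = -12)
M(E, g) = 21 (M(E, g) = 3*(4 + 3) = 3*7 = 21)
(-134 + M(6, H))**2 = (-134 + 21)**2 = (-113)**2 = 12769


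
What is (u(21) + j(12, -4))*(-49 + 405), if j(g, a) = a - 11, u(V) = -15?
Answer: -10680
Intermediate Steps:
j(g, a) = -11 + a
(u(21) + j(12, -4))*(-49 + 405) = (-15 + (-11 - 4))*(-49 + 405) = (-15 - 15)*356 = -30*356 = -10680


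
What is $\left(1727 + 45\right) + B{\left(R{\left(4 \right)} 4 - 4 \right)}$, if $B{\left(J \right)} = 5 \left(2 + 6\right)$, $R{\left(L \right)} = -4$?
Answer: $1812$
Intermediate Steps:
$B{\left(J \right)} = 40$ ($B{\left(J \right)} = 5 \cdot 8 = 40$)
$\left(1727 + 45\right) + B{\left(R{\left(4 \right)} 4 - 4 \right)} = \left(1727 + 45\right) + 40 = 1772 + 40 = 1812$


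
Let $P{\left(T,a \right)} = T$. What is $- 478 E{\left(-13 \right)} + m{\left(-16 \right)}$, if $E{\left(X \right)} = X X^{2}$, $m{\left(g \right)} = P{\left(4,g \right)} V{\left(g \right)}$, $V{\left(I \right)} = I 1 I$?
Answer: $1051190$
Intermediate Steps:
$V{\left(I \right)} = I^{2}$ ($V{\left(I \right)} = I I = I^{2}$)
$m{\left(g \right)} = 4 g^{2}$
$E{\left(X \right)} = X^{3}$
$- 478 E{\left(-13 \right)} + m{\left(-16 \right)} = - 478 \left(-13\right)^{3} + 4 \left(-16\right)^{2} = \left(-478\right) \left(-2197\right) + 4 \cdot 256 = 1050166 + 1024 = 1051190$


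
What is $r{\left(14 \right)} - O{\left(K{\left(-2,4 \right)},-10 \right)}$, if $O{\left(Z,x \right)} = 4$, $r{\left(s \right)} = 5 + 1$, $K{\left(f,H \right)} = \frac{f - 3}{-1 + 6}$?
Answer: $2$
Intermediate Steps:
$K{\left(f,H \right)} = - \frac{3}{5} + \frac{f}{5}$ ($K{\left(f,H \right)} = \frac{-3 + f}{5} = \left(-3 + f\right) \frac{1}{5} = - \frac{3}{5} + \frac{f}{5}$)
$r{\left(s \right)} = 6$
$r{\left(14 \right)} - O{\left(K{\left(-2,4 \right)},-10 \right)} = 6 - 4 = 2$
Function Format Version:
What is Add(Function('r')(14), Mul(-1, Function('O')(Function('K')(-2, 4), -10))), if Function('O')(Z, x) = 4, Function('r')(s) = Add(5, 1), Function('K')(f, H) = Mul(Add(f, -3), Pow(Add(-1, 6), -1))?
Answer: 2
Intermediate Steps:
Function('K')(f, H) = Add(Rational(-3, 5), Mul(Rational(1, 5), f)) (Function('K')(f, H) = Mul(Add(-3, f), Pow(5, -1)) = Mul(Add(-3, f), Rational(1, 5)) = Add(Rational(-3, 5), Mul(Rational(1, 5), f)))
Function('r')(s) = 6
Add(Function('r')(14), Mul(-1, Function('O')(Function('K')(-2, 4), -10))) = Add(6, Mul(-1, 4)) = Add(6, -4) = 2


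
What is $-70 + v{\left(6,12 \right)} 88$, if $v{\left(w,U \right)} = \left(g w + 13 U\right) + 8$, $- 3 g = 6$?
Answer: $13306$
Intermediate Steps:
$g = -2$ ($g = \left(- \frac{1}{3}\right) 6 = -2$)
$v{\left(w,U \right)} = 8 - 2 w + 13 U$ ($v{\left(w,U \right)} = \left(- 2 w + 13 U\right) + 8 = 8 - 2 w + 13 U$)
$-70 + v{\left(6,12 \right)} 88 = -70 + \left(8 - 12 + 13 \cdot 12\right) 88 = -70 + \left(8 - 12 + 156\right) 88 = -70 + 152 \cdot 88 = -70 + 13376 = 13306$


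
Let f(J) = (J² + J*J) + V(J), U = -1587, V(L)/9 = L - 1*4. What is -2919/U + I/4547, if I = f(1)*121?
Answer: 2824006/2405363 ≈ 1.1740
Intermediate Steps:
V(L) = -36 + 9*L (V(L) = 9*(L - 1*4) = 9*(L - 4) = 9*(-4 + L) = -36 + 9*L)
f(J) = -36 + 2*J² + 9*J (f(J) = (J² + J*J) + (-36 + 9*J) = (J² + J²) + (-36 + 9*J) = 2*J² + (-36 + 9*J) = -36 + 2*J² + 9*J)
I = -3025 (I = (-36 + 2*1² + 9*1)*121 = (-36 + 2*1 + 9)*121 = (-36 + 2 + 9)*121 = -25*121 = -3025)
-2919/U + I/4547 = -2919/(-1587) - 3025/4547 = -2919*(-1/1587) - 3025*1/4547 = 973/529 - 3025/4547 = 2824006/2405363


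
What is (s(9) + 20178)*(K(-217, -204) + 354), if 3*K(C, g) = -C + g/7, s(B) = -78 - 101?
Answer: 24995893/3 ≈ 8.3320e+6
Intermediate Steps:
s(B) = -179
K(C, g) = -C/3 + g/21 (K(C, g) = (-C + g/7)/3 = -C/3 + g/21)
(s(9) + 20178)*(K(-217, -204) + 354) = (-179 + 20178)*((-1/3*(-217) + (1/21)*(-204)) + 354) = 19999*((217/3 - 68/7) + 354) = 19999*(1315/21 + 354) = 19999*(8749/21) = 24995893/3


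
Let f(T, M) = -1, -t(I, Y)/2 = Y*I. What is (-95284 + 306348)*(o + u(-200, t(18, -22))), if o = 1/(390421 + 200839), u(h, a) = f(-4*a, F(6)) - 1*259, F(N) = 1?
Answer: -8111590488834/147815 ≈ -5.4877e+7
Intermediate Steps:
t(I, Y) = -2*I*Y (t(I, Y) = -2*Y*I = -2*I*Y)
u(h, a) = -260 (u(h, a) = -1 - 1*259 = -1 - 259 = -260)
o = 1/591260 ≈ 1.6913e-6
(-95284 + 306348)*(o + u(-200, t(18, -22))) = (-95284 + 306348)*(1/591260 - 260) = 211064*(-153727599/591260) = -8111590488834/147815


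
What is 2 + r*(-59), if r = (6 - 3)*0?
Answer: 2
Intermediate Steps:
r = 0 (r = 3*0 = 0)
2 + r*(-59) = 2 + 0*(-59) = 2 + 0 = 2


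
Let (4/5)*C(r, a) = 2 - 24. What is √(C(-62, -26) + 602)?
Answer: √2298/2 ≈ 23.969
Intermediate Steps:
C(r, a) = -55/2 (C(r, a) = 5*(2 - 24)/4 = (5/4)*(-22) = -55/2)
√(C(-62, -26) + 602) = √(-55/2 + 602) = √(1149/2) = √2298/2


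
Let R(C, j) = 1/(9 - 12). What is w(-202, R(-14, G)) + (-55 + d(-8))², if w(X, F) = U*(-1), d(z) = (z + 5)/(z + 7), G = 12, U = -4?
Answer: 2708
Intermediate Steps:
d(z) = (5 + z)/(7 + z)
R(C, j) = -⅓ (R(C, j) = 1/(-3) = -⅓)
w(X, F) = 4 (w(X, F) = -4*(-1) = 4)
w(-202, R(-14, G)) + (-55 + d(-8))² = 4 + (-55 + (5 - 8)/(7 - 8))² = 4 + (-55 - 3/(-1))² = 4 + (-55 - 1*(-3))² = 4 + (-55 + 3)² = 4 + (-52)² = 4 + 2704 = 2708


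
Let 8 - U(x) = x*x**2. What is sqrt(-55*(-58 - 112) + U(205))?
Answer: I*sqrt(8605767) ≈ 2933.6*I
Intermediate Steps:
U(x) = 8 - x**3 (U(x) = 8 - x*x**2 = 8 - x**3)
sqrt(-55*(-58 - 112) + U(205)) = sqrt(-55*(-58 - 112) + (8 - 1*205**3)) = sqrt(-55*(-170) + (8 - 1*8615125)) = sqrt(9350 + (8 - 8615125)) = sqrt(9350 - 8615117) = sqrt(-8605767) = I*sqrt(8605767)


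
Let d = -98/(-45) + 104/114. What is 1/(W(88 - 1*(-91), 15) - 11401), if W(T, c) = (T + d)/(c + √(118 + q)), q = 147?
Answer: -335373326775/3846331274640581 - 133112385*√265/3846331274640581 ≈ -8.7756e-5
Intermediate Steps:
d = 2642/855 (d = -98*(-1/45) + 104*(1/114) = 98/45 + 52/57 = 2642/855 ≈ 3.0901)
W(T, c) = (2642/855 + T)/(c + √265) (W(T, c) = (T + 2642/855)/(c + √(118 + 147)) = (2642/855 + T)/(c + √265))
1/(W(88 - 1*(-91), 15) - 11401) = 1/((2642/855 + (88 - 1*(-91)))/(15 + √265) - 11401) = 1/((2642/855 + (88 + 91))/(15 + √265) - 11401) = 1/((2642/855 + 179)/(15 + √265) - 11401) = 1/((155687/855)/(15 + √265) - 11401) = 1/(155687/(855*(15 + √265)) - 11401) = 1/(-11401 + 155687/(855*(15 + √265)))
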